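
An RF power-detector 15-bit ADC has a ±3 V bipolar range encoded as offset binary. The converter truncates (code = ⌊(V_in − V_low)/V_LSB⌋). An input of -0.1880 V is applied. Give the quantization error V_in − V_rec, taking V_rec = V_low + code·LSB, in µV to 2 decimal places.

Step size: 6 V ÷ 2^15 = 183.11 µV.
(V_in − V_low)/LSB = (-0.1880 − (−3))/0.000183105 = 15357.2693 → code 15357 (floor).
V_rec = (−3) + 15357·0.000183105 = -0.18804932 V.
V_in − V_rec = 4.93164e-05 V = 49.32 µV.

49.32 µV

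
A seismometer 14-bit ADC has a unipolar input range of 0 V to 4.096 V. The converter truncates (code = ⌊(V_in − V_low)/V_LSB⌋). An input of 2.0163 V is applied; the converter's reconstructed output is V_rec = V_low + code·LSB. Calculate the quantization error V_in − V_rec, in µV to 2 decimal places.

LSB = 4.096/2^14 = 250.00 µV.
Scaled input = 8065.2000 LSBs, so code = 8065.
Reconstructed: 2.01625 V.
V_in − V_rec = 5e-05 V = 50.00 µV.

50.00 µV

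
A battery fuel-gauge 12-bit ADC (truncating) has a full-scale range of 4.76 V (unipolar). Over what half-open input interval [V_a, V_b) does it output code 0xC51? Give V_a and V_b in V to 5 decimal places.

[3.66413 V, 3.66529 V)

LSB = 4.76/2^12 = 1.162 mV.
Code 0xC51 = 3153 decimal.
V_a = V_low + 3153·LSB = 3.66413 V; V_b = V_low + 3154·LSB = 3.66529 V.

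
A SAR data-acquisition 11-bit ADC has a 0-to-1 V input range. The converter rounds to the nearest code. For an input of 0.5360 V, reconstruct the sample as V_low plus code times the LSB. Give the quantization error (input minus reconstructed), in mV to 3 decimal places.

-0.133 mV

One LSB is 1 V / 2048 = 488.28 µV.
Scaled input = 1097.7280 LSBs, so code = 1098.
Reconstructed: 0.53613281 V.
Difference: -0.000132813 V → -0.133 mV.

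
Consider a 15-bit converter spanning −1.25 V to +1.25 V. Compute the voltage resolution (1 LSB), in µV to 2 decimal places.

76.29 µV

Full-scale span = 2.5 V.
LSB = 2.5 / 2^15 = 2.5 / 32768 = 7.62939e-05 V = 76.29 µV.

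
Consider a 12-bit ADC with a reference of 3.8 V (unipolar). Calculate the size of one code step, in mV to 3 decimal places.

0.928 mV

Full-scale span = 3.8 V.
LSB = 3.8 / 2^12 = 3.8 / 4096 = 0.000927734 V = 0.928 mV.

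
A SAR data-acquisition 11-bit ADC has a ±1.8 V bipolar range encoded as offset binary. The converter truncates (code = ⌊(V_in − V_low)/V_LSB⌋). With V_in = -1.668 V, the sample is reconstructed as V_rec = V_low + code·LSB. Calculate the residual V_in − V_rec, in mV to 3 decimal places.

0.164 mV

One LSB is 3.6 V / 2048 = 1.758 mV.
(-1.668 − (−1.8))/0.00175781 = 75.0933; ⌊·⌋ gives code 75.
Code 75 maps back to (−1.8) + 75×0.00175781 V = -1.6681641 V.
V_in − V_rec = 0.000164063 V = 0.164 mV.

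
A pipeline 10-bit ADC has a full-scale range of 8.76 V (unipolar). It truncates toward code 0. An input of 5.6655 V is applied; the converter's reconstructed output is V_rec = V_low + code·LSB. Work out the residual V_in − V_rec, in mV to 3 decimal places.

One LSB is 8.76 V / 1024 = 8.555 mV.
(V_in − V_low)/LSB = (5.6655 − 0)/0.00855469 = 662.2685 → code 662 (floor).
V_rec = 0 + 662·0.00855469 = 5.6632031 V.
Error = 5.6655 − 5.6632031 = 0.00229687 V = 2.297 mV.

2.297 mV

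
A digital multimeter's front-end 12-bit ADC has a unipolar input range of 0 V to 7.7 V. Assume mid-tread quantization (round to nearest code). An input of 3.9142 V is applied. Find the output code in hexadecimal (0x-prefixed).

code 0x822 (decimal 2082)

LSB = 7.7 V / 4096 = 1.880 mV.
(V_in − V_low)/LSB = (3.9142 − 0) / 0.00187988 = 2082.151.
Round → code 2082.
In hexadecimal (0x-prefixed): 0x822.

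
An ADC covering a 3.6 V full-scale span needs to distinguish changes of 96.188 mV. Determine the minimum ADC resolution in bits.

6 bits

Number of steps required ≥ 3.6 V / 96.188 mV = 37.43.
Need 2^N ≥ 37.43; 2^5 = 32, 2^6 = 64.
Minimum N = 6.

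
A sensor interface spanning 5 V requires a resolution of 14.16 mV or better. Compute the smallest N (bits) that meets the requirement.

Number of steps required ≥ 5 V / 14.16 mV = 353.11.
Need 2^N ≥ 353.11; 2^8 = 256, 2^9 = 512.
Minimum N = 9.

9 bits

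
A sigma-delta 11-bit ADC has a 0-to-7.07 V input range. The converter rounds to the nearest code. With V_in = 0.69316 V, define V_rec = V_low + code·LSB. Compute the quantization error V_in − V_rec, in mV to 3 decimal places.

-0.722 mV

LSB = 7.07/2^11 = 3.452 mV.
(V_in − V_low)/LSB = (0.69316 − 0)/0.00345215 = 200.7909 → code 201 (round).
Reconstructed: 0.69388184 V.
Error = 0.69316 − 0.69388184 = -0.000721836 V = -0.722 mV.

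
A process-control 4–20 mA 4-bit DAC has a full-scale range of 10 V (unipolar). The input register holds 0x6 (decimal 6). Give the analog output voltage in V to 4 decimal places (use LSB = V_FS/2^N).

3.7500 V

LSB = 10 V / 2^4 = 0.6250 V.
Code 0x6 = 6 decimal.
V_out = 0 + 6 × 0.625 V = 3.75 V.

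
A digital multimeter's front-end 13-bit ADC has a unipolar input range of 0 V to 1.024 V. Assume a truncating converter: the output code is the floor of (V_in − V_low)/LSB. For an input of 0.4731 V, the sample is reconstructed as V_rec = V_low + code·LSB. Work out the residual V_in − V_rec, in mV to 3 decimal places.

0.100 mV

LSB = 1.024/2^13 = 125.00 µV.
(V_in − V_low)/LSB = (0.4731 − 0)/0.000125 = 3784.8000 → code 3784 (floor).
Reconstructed: 0.473 V.
Error = 0.4731 − 0.473 = 0.0001 V = 0.100 mV.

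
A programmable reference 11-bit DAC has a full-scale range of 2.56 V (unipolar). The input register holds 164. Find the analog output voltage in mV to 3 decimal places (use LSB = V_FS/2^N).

LSB = 2.56 V / 2^11 = 1.250 mV.
V_out = 0 + 164 × 0.00125 V = 0.205 V.
= 205.000 mV.

205.000 mV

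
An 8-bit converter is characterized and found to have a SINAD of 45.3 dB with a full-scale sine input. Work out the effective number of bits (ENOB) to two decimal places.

ENOB = (SINAD − 1.76) / 6.02 = (45.3 − 1.76)/6.02 = 7.233.

7.23 bits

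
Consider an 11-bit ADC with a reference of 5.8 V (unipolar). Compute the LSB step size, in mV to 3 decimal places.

2.832 mV

Full-scale span = 5.8 V.
LSB = 5.8 / 2^11 = 5.8 / 2048 = 0.00283203 V = 2.832 mV.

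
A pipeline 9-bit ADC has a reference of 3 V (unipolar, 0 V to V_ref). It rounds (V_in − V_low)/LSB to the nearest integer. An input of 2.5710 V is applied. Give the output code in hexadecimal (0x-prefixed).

code 0x1B7 (decimal 439)

With 512 levels over 3 V, one step is 5.859 mV.
(V_in − V_low)/LSB = (2.5710 − 0) / 0.00585938 = 438.784.
round(438.784) = 439.
In hexadecimal (0x-prefixed): 0x1B7.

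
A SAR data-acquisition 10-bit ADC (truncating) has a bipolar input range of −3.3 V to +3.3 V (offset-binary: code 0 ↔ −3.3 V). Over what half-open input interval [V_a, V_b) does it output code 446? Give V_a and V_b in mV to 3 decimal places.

[-425.391 mV, -418.945 mV)

LSB = 6.6/2^10 = 6.445 mV.
V_a = V_low + 446·LSB = -0.425391 V; V_b = V_low + 447·LSB = -0.418945 V.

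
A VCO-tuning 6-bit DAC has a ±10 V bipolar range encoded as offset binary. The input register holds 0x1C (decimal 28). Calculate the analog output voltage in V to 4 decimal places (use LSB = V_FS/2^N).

LSB = 20 V / 2^6 = 312.500 mV.
Code 0x1C = 28 decimal.
V_out = (−10) + 28 × 0.3125 V = -1.25 V.

-1.2500 V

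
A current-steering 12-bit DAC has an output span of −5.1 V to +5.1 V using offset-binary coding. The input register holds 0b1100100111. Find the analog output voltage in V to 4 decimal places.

-3.0904 V

LSB = 10.2 V / 2^12 = 2.490 mV.
Code 0b1100100111 = 807 decimal.
V_out = (−5.1) + 807 × 0.00249023 V = -3.09038 V.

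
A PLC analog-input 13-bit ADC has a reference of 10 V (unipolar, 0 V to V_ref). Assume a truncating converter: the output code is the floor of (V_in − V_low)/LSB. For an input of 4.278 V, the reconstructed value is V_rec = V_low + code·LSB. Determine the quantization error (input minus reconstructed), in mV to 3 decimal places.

One LSB is 10 V / 8192 = 1.221 mV.
(4.278 − 0)/0.0012207 = 3504.5376; ⌊·⌋ gives code 3504.
Code 3504 maps back to 0 + 3504×0.0012207 V = 4.2773438 V.
Error = 4.278 − 4.2773438 = 0.00065625 V = 0.656 mV.

0.656 mV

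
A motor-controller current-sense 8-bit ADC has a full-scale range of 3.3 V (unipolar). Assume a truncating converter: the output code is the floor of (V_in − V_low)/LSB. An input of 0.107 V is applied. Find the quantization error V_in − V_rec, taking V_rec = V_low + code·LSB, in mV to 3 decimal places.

One LSB is 3.3 V / 256 = 12.891 mV.
(0.107 − 0)/0.0128906 = 8.3006; ⌊·⌋ gives code 8.
Reconstructed: 0.103125 V.
V_in − V_rec = 0.003875 V = 3.875 mV.

3.875 mV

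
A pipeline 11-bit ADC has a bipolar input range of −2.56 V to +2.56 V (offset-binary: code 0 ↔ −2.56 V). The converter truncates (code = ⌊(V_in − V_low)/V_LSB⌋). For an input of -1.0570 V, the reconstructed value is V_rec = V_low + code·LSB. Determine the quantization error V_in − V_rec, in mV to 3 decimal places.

0.500 mV

Step size: 5.12 V ÷ 2^11 = 2.500 mV.
(V_in − V_low)/LSB = (-1.0570 − (−2.56))/0.0025 = 601.2000 → code 601 (floor).
V_rec = (−2.56) + 601·0.0025 = -1.0575 V.
Difference: 0.0005 V → 0.500 mV.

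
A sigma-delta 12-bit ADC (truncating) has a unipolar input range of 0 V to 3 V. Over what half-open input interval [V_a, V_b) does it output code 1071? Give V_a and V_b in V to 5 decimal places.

LSB = 3/2^12 = 0.732 mV.
V_a = V_low + 1071·LSB = 0.784424 V; V_b = V_low + 1072·LSB = 0.785156 V.

[0.78442 V, 0.78516 V)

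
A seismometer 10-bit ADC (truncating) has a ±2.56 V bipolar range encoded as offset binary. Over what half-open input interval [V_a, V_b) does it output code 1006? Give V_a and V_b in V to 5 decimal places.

LSB = 5.12/2^10 = 5.000 mV.
V_a = V_low + 1006·LSB = 2.47 V; V_b = V_low + 1007·LSB = 2.475 V.

[2.47000 V, 2.47500 V)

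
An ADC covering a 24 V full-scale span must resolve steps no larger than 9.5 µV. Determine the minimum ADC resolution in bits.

22 bits

Number of steps required ≥ 24 V / 9.5 µV = 2526315.79.
Need 2^N ≥ 2526315.79; 2^21 = 2097152, 2^22 = 4194304.
Minimum N = 22.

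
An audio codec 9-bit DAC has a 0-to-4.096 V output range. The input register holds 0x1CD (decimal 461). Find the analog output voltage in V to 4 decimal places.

3.6880 V

LSB = 4.096 V / 2^9 = 8.000 mV.
Code 0x1CD = 461 decimal.
V_out = 0 + 461 × 0.008 V = 3.688 V.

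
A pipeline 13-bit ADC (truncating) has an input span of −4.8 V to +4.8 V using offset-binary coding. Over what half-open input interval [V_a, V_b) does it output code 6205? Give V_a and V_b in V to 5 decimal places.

LSB = 9.6/2^13 = 1.172 mV.
V_a = V_low + 6205·LSB = 2.47148 V; V_b = V_low + 6206·LSB = 2.47266 V.

[2.47148 V, 2.47266 V)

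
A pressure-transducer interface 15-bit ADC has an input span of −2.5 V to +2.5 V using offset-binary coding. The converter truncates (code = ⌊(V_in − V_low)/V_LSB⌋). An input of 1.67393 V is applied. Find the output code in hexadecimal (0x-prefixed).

Full-scale span = 5 V; LSB = 5/2^15 = 152.59 µV.
Input sits at 27354.268 steps above V_low.
⌊·⌋(27354.268) = 27354.
In hexadecimal (0x-prefixed): 0x6ADA.

code 0x6ADA (decimal 27354)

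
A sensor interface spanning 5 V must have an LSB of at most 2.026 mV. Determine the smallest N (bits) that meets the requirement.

Number of steps required ≥ 5 V / 2.026 mV = 2467.92.
Need 2^N ≥ 2467.92; 2^11 = 2048, 2^12 = 4096.
Minimum N = 12.

12 bits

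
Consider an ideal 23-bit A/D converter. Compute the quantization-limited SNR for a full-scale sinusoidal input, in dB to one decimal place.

140.2 dB

SNR ≈ 6.02·N + 1.76 dB = 6.02·23 + 1.76 = 140.22 dB.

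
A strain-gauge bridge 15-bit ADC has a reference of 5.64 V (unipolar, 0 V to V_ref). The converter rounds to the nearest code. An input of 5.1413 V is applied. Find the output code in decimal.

code 29871

Full-scale span = 5.64 V; LSB = 5.64/2^15 = 172.12 µV.
(V_in − V_low)/LSB = (5.1413 − 0) / 0.000172119 = 29870.588.
So the output code is 29871.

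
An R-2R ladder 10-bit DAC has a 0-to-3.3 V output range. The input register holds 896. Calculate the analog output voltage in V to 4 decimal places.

2.8875 V

LSB = 3.3 V / 2^10 = 3.223 mV.
V_out = 0 + 896 × 0.00322266 V = 2.8875 V.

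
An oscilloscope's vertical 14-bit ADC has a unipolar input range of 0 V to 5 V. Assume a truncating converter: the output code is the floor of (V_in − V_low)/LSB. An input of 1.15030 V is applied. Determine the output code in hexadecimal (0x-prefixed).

Full-scale span = 5 V; LSB = 5/2^14 = 305.18 µV.
Input sits at 3769.303 steps above V_low.
⌊·⌋(3769.303) = 3769.
In hexadecimal (0x-prefixed): 0xEB9.

code 0xEB9 (decimal 3769)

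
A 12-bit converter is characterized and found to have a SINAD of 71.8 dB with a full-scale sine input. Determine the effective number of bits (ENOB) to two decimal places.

11.63 bits

ENOB = (SINAD − 1.76) / 6.02 = (71.8 − 1.76)/6.02 = 11.635.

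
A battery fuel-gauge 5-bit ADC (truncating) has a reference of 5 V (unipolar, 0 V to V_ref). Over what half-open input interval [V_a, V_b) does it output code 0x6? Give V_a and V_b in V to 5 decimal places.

[0.93750 V, 1.09375 V)

LSB = 5/2^5 = 156.250 mV.
Code 0x6 = 6 decimal.
V_a = V_low + 6·LSB = 0.9375 V; V_b = V_low + 7·LSB = 1.09375 V.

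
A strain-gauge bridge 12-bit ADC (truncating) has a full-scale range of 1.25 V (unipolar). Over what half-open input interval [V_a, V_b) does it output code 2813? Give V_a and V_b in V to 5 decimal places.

LSB = 1.25/2^12 = 305.18 µV.
V_a = V_low + 2813·LSB = 0.858459 V; V_b = V_low + 2814·LSB = 0.858765 V.

[0.85846 V, 0.85876 V)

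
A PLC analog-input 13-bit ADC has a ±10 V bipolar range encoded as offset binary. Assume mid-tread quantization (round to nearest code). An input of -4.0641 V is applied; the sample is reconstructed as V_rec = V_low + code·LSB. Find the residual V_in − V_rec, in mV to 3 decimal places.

One LSB is 20 V / 8192 = 2.441 mV.
(-4.0641 − (−10))/0.00244141 = 2431.3446; round gives code 2431.
Code 2431 maps back to (−10) + 2431×0.00244141 V = -4.0649414 V.
V_in − V_rec = 0.000841406 V = 0.841 mV.

0.841 mV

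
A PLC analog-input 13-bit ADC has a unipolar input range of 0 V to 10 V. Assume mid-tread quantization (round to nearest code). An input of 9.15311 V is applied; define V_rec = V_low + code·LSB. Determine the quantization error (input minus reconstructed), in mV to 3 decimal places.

0.278 mV

One LSB is 10 V / 8192 = 1.221 mV.
Scaled input = 7498.2277 LSBs, so code = 7498.
V_rec = 0 + 7498·0.0012207 = 9.152832 V.
Error = 9.15311 − 9.152832 = 0.000277969 V = 0.278 mV.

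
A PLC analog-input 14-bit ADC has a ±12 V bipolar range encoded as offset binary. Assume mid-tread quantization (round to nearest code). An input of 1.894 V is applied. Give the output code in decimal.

code 9485

LSB = 24 V / 16384 = 1.465 mV.
(1.894 − (−12)) / 0.00146484 = 9484.971 LSBs.
Round → code 9485.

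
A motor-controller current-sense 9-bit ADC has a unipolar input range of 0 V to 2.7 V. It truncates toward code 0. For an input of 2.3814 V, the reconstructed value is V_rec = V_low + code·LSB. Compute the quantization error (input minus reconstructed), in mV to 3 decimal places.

3.080 mV

LSB = 2.7/2^9 = 5.273 mV.
(2.3814 − 0)/0.00527344 = 451.5840; ⌊·⌋ gives code 451.
V_rec = 0 + 451·0.00527344 = 2.3783203 V.
Error = 2.3814 − 2.3783203 = 0.00307969 V = 3.080 mV.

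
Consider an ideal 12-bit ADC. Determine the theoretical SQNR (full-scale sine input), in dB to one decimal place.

74.0 dB

SNR ≈ 6.02·N + 1.76 dB = 6.02·12 + 1.76 = 74.00 dB.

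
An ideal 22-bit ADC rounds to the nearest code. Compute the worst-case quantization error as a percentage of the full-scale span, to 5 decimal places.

Rounding → worst-case error = ½ LSB = V_FS/2^23, so 100/8388608 = 1.19209e-05 % of full scale.

0.00001 %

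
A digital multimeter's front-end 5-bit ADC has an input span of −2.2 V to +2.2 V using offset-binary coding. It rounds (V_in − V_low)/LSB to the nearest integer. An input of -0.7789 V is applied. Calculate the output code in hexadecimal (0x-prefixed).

code 0xA (decimal 10)

LSB = 4.4 V / 32 = 137.500 mV.
(V_in − V_low)/LSB = (-0.7789 − (−2.2)) / 0.1375 = 10.335.
So the output code is 10.
In hexadecimal (0x-prefixed): 0xA.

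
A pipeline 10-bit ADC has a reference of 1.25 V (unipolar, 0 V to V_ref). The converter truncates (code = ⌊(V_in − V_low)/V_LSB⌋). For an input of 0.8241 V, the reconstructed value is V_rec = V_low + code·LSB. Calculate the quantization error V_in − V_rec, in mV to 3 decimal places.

LSB = 1.25/2^10 = 1.221 mV.
(V_in − V_low)/LSB = (0.8241 − 0)/0.0012207 = 675.1027 → code 675 (floor).
Code 675 maps back to 0 + 675×0.0012207 V = 0.82397461 V.
V_in − V_rec = 0.000125391 V = 0.125 mV.

0.125 mV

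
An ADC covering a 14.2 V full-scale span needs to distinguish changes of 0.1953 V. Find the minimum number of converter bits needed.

7 bits

Number of steps required ≥ 14.2 V / 0.1953 V = 72.71.
Need 2^N ≥ 72.71; 2^6 = 64, 2^7 = 128.
Minimum N = 7.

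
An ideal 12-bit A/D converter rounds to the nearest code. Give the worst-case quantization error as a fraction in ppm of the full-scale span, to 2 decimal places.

Rounding → worst-case error = ½ LSB = V_FS/2^13, so 1e+06/8192 = 122.07 ppm of full scale.

122.07 ppm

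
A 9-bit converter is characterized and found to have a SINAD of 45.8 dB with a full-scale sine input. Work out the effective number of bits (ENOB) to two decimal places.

7.32 bits

ENOB = (SINAD − 1.76) / 6.02 = (45.8 − 1.76)/6.02 = 7.316.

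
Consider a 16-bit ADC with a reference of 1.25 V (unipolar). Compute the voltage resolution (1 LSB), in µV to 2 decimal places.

Full-scale span = 1.25 V.
LSB = 1.25 / 2^16 = 1.25 / 65536 = 1.90735e-05 V = 19.07 µV.

19.07 µV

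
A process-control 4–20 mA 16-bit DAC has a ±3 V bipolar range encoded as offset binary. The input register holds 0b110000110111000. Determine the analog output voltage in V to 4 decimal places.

-0.7097 V

LSB = 6 V / 2^16 = 91.55 µV.
Code 0b110000110111000 = 25016 decimal.
V_out = (−3) + 25016 × 9.15527e-05 V = -0.709717 V.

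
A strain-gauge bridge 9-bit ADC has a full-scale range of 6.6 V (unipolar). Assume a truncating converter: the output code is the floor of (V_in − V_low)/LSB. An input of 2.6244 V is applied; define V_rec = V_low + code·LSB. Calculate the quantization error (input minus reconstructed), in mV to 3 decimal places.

One LSB is 6.6 V / 512 = 12.891 mV.
Scaled input = 203.5898 LSBs, so code = 203.
V_rec = 0 + 203·0.0128906 = 2.6167969 V.
V_in − V_rec = 0.00760312 V = 7.603 mV.

7.603 mV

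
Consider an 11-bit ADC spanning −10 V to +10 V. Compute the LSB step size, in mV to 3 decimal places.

Full-scale span = 20 V.
LSB = 20 / 2^11 = 20 / 2048 = 0.00976562 V = 9.766 mV.

9.766 mV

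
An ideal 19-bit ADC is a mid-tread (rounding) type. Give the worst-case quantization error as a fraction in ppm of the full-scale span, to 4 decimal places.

0.9537 ppm

Rounding → worst-case error = ½ LSB = V_FS/2^20, so 1e+06/1048576 = 0.953674 ppm of full scale.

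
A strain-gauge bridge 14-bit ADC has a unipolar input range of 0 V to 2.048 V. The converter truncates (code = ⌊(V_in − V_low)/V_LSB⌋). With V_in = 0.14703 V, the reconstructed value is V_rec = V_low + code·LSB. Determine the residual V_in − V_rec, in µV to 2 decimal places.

30.00 µV

One LSB is 2.048 V / 16384 = 125.00 µV.
Scaled input = 1176.2400 LSBs, so code = 1176.
V_rec = 0 + 1176·0.000125 = 0.147 V.
Difference: 3e-05 V → 30.00 µV.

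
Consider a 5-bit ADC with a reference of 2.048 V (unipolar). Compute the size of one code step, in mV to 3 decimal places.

64.000 mV

Full-scale span = 2.048 V.
LSB = 2.048 / 2^5 = 2.048 / 32 = 0.064 V = 64.000 mV.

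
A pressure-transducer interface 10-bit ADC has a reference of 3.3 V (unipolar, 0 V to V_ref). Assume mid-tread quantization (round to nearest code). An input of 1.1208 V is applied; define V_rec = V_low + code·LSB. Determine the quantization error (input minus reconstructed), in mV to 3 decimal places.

-0.684 mV

One LSB is 3.3 V / 1024 = 3.223 mV.
(1.1208 − 0)/0.00322266 = 347.7876; round gives code 348.
Code 348 maps back to 0 + 348×0.00322266 V = 1.1214844 V.
V_in − V_rec = -0.000684375 V = -0.684 mV.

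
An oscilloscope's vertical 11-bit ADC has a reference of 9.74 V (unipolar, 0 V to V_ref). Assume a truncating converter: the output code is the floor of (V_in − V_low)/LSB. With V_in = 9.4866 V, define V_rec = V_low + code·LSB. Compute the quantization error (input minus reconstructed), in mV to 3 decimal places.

3.416 mV

Step size: 9.74 V ÷ 2^11 = 4.756 mV.
Scaled input = 1994.7184 LSBs, so code = 1994.
Reconstructed: 9.4831836 V.
V_in − V_rec = 0.00341641 V = 3.416 mV.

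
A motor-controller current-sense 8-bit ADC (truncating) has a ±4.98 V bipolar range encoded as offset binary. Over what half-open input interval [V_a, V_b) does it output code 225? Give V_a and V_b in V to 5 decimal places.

[3.77391 V, 3.81281 V)

LSB = 9.96/2^8 = 38.906 mV.
V_a = V_low + 225·LSB = 3.77391 V; V_b = V_low + 226·LSB = 3.81281 V.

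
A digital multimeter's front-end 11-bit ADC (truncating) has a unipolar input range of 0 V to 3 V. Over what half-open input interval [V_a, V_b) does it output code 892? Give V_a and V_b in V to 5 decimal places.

[1.30664 V, 1.30811 V)

LSB = 3/2^11 = 1.465 mV.
V_a = V_low + 892·LSB = 1.30664 V; V_b = V_low + 893·LSB = 1.30811 V.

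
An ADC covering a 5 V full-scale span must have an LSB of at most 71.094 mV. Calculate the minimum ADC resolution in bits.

Number of steps required ≥ 5 V / 71.094 mV = 70.33.
Need 2^N ≥ 70.33; 2^6 = 64, 2^7 = 128.
Minimum N = 7.

7 bits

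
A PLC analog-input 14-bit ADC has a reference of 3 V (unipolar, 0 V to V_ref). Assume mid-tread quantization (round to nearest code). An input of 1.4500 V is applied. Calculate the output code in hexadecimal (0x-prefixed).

code 0x1EEF (decimal 7919)

With 16384 levels over 3 V, one step is 183.11 µV.
(V_in − V_low)/LSB = (1.4500 − 0) / 0.000183105 = 7918.933.
So the output code is 7919.
In hexadecimal (0x-prefixed): 0x1EEF.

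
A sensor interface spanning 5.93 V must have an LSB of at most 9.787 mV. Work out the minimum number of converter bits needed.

Number of steps required ≥ 5.93 V / 9.787 mV = 605.91.
Need 2^N ≥ 605.91; 2^9 = 512, 2^10 = 1024.
Minimum N = 10.

10 bits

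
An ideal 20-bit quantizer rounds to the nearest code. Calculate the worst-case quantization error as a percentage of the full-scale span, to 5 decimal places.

0.00005 %

Rounding → worst-case error = ½ LSB = V_FS/2^21, so 100/2097152 = 4.76837e-05 % of full scale.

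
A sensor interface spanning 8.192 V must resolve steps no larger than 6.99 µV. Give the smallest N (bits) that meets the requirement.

21 bits

Number of steps required ≥ 8.192 V / 6.99 µV = 1171959.94.
Need 2^N ≥ 1171959.94; 2^20 = 1048576, 2^21 = 2097152.
Minimum N = 21.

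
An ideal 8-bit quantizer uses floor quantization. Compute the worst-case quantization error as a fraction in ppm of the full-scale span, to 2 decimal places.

3906.25 ppm

Truncating → worst-case error = 1 LSB = V_FS/2^8, so 1e+06/256 = 3906.25 ppm of full scale.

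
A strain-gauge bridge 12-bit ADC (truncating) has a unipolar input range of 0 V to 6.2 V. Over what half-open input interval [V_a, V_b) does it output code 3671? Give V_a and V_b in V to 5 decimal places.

[5.55669 V, 5.55820 V)

LSB = 6.2/2^12 = 1.514 mV.
V_a = V_low + 3671·LSB = 5.55669 V; V_b = V_low + 3672·LSB = 5.5582 V.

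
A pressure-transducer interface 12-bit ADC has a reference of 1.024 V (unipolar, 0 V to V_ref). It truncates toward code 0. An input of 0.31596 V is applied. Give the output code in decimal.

code 1263

With 4096 levels over 1.024 V, one step is 250.00 µV.
(V_in − V_low)/LSB = (0.31596 − 0) / 0.00025 = 1263.840.
So the output code is 1263.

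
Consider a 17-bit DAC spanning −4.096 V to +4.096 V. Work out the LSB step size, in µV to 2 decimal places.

62.50 µV

Full-scale span = 8.192 V.
LSB = 8.192 / 2^17 = 8.192 / 131072 = 6.25e-05 V = 62.50 µV.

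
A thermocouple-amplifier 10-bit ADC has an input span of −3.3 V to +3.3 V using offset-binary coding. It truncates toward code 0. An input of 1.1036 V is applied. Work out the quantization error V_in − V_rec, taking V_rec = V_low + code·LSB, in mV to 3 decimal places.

One LSB is 6.6 V / 1024 = 6.445 mV.
(V_in − V_low)/LSB = (1.1036 − (−3.3))/0.00644531 = 683.2252 → code 683 (floor).
V_rec = (−3.3) + 683·0.00644531 = 1.1021484 V.
V_in − V_rec = 0.00145156 V = 1.452 mV.

1.452 mV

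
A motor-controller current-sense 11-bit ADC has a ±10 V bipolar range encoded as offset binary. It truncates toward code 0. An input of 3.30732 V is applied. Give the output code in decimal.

code 1362

Full-scale span = 20 V; LSB = 20/2^11 = 9.766 mV.
(V_in − V_low)/LSB = (3.30732 − (−10)) / 0.00976562 = 1362.670.
So the output code is 1362.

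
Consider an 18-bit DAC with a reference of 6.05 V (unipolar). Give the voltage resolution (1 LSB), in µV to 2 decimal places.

23.08 µV

Full-scale span = 6.05 V.
LSB = 6.05 / 2^18 = 6.05 / 262144 = 2.30789e-05 V = 23.08 µV.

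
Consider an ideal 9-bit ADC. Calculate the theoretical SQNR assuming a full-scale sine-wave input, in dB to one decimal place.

55.9 dB

SNR ≈ 6.02·N + 1.76 dB = 6.02·9 + 1.76 = 55.94 dB.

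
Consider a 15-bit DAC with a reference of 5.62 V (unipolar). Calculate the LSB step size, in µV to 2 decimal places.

Full-scale span = 5.62 V.
LSB = 5.62 / 2^15 = 5.62 / 32768 = 0.000171509 V = 171.51 µV.

171.51 µV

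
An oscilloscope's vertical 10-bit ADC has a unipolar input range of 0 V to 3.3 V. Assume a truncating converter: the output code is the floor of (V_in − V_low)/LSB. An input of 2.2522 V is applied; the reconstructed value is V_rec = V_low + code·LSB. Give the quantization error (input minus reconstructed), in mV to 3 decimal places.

One LSB is 3.3 V / 1024 = 3.223 mV.
Scaled input = 698.8645 LSBs, so code = 698.
Reconstructed: 2.2494141 V.
Error = 2.2522 − 2.2494141 = 0.00278594 V = 2.786 mV.

2.786 mV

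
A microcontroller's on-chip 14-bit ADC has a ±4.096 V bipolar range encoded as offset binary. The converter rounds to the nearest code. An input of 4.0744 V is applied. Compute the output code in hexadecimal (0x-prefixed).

With 16384 levels over 8.192 V, one step is 0.500 mV.
(4.0744 − (−4.096)) / 0.0005 = 16340.800 LSBs.
So the output code is 16341.
In hexadecimal (0x-prefixed): 0x3FD5.

code 0x3FD5 (decimal 16341)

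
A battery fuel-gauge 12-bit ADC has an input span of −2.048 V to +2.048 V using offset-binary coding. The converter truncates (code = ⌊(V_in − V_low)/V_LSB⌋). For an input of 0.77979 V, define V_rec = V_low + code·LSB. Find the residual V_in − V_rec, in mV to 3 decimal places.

Step size: 4.096 V ÷ 2^12 = 1.000 mV.
Scaled input = 2827.7900 LSBs, so code = 2827.
Reconstructed: 0.779 V.
Difference: 0.00079 V → 0.790 mV.

0.790 mV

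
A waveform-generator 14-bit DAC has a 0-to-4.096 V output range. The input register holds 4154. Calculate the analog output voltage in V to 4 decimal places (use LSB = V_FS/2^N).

LSB = 4.096 V / 2^14 = 250.00 µV.
V_out = 0 + 4154 × 0.00025 V = 1.0385 V.

1.0385 V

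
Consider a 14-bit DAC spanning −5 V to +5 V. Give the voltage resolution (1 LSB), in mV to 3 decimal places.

Full-scale span = 10 V.
LSB = 10 / 2^14 = 10 / 16384 = 0.000610352 V = 0.610 mV.

0.610 mV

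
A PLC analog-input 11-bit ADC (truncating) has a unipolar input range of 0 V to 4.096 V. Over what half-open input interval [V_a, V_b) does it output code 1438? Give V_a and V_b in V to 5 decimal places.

[2.87600 V, 2.87800 V)

LSB = 4.096/2^11 = 2.000 mV.
V_a = V_low + 1438·LSB = 2.876 V; V_b = V_low + 1439·LSB = 2.878 V.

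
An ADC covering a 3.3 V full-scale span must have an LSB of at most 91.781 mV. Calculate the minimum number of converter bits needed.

Number of steps required ≥ 3.3 V / 91.781 mV = 35.96.
Need 2^N ≥ 35.96; 2^5 = 32, 2^6 = 64.
Minimum N = 6.

6 bits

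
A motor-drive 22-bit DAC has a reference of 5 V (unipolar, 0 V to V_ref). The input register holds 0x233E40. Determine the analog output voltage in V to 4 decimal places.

LSB = 5 V / 2^22 = 1.19 µV.
Code 0x233E40 = 2309696 decimal.
V_out = 0 + 2309696 × 1.19209e-06 V = 2.75337 V.

2.7534 V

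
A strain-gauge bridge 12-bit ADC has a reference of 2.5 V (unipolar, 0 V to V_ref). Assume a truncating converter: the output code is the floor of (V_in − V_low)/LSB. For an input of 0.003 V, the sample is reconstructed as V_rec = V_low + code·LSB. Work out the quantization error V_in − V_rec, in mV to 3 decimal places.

Step size: 2.5 V ÷ 2^12 = 0.610 mV.
Scaled input = 4.9152 LSBs, so code = 4.
V_rec = 0 + 4·0.000610352 = 0.0024414062 V.
Difference: 0.000558594 V → 0.559 mV.

0.559 mV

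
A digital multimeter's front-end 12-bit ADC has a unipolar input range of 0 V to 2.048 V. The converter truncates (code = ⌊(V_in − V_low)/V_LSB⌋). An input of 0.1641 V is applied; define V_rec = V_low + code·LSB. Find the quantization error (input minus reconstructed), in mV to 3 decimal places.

One LSB is 2.048 V / 4096 = 0.500 mV.
(0.1641 − 0)/0.0005 = 328.2000; ⌊·⌋ gives code 328.
Reconstructed: 0.164 V.
Error = 0.1641 − 0.164 = 0.0001 V = 0.100 mV.

0.100 mV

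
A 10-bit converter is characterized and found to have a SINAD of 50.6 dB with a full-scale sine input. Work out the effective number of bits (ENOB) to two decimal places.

8.11 bits

ENOB = (SINAD − 1.76) / 6.02 = (50.6 − 1.76)/6.02 = 8.113.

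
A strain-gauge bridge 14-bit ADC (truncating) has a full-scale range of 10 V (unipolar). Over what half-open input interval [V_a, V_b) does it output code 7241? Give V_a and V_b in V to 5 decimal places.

LSB = 10/2^14 = 0.610 mV.
V_a = V_low + 7241·LSB = 4.41956 V; V_b = V_low + 7242·LSB = 4.42017 V.

[4.41956 V, 4.42017 V)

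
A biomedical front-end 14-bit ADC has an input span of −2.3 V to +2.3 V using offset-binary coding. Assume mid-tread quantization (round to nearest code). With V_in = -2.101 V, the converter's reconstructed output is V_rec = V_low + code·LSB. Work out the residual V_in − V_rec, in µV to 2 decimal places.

One LSB is 4.6 V / 16384 = 280.76 µV.
(V_in − V_low)/LSB = (-2.101 − (−2.3))/0.000280762 = 708.7861 → code 709 (round).
V_rec = (−2.3) + 709·0.000280762 = -2.1009399 V.
Error = -2.101 − (−2.1009399) = -6.00586e-05 V = -60.06 µV.

-60.06 µV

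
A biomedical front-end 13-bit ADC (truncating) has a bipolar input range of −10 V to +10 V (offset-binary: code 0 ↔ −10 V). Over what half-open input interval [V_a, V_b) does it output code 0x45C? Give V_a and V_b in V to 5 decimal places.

[-7.27539 V, -7.27295 V)

LSB = 20/2^13 = 2.441 mV.
Code 0x45C = 1116 decimal.
V_a = V_low + 1116·LSB = -7.27539 V; V_b = V_low + 1117·LSB = -7.27295 V.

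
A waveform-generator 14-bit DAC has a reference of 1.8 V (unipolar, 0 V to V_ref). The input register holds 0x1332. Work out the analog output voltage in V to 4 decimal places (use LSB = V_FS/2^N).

LSB = 1.8 V / 2^14 = 109.86 µV.
Code 0x1332 = 4914 decimal.
V_out = 0 + 4914 × 0.000109863 V = 0.539868 V.

0.5399 V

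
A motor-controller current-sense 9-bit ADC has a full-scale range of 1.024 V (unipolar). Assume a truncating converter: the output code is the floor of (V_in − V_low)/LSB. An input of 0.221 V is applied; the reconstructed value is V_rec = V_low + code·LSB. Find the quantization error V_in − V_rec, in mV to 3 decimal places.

One LSB is 1.024 V / 512 = 2.000 mV.
Scaled input = 110.5000 LSBs, so code = 110.
Reconstructed: 0.22 V.
Error = 0.221 − 0.22 = 0.001 V = 1.000 mV.

1.000 mV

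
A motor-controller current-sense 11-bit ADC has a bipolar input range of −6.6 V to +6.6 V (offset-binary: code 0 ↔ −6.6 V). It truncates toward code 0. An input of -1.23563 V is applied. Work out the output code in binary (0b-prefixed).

With 2048 levels over 13.2 V, one step is 6.445 mV.
(-1.23563 − (−6.6)) / 0.00644531 = 832.290 LSBs.
⌊·⌋(832.290) = 832.
In binary (0b-prefixed): 0b1101000000.

code 0b1101000000 (decimal 832)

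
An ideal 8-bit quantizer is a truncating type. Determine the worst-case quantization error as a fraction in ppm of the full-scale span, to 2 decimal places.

3906.25 ppm

Truncating → worst-case error = 1 LSB = V_FS/2^8, so 1e+06/256 = 3906.25 ppm of full scale.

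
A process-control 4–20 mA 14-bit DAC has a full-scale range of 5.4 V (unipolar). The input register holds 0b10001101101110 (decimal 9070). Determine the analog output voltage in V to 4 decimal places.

2.9894 V

LSB = 5.4 V / 2^14 = 329.59 µV.
Code 0b10001101101110 = 9070 decimal.
V_out = 0 + 9070 × 0.00032959 V = 2.98938 V.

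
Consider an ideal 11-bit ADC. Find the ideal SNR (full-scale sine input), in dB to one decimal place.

68.0 dB

SNR ≈ 6.02·N + 1.76 dB = 6.02·11 + 1.76 = 67.98 dB.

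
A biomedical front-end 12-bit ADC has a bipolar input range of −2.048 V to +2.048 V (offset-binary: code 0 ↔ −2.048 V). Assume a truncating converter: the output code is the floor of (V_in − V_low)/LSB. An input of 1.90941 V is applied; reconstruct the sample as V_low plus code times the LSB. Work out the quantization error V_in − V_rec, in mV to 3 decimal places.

One LSB is 4.096 V / 4096 = 1.000 mV.
Scaled input = 3957.4100 LSBs, so code = 3957.
Reconstructed: 1.909 V.
Error = 1.90941 − 1.909 = 0.00041 V = 0.410 mV.

0.410 mV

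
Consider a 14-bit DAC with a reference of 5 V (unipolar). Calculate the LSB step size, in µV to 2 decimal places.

Full-scale span = 5 V.
LSB = 5 / 2^14 = 5 / 16384 = 0.000305176 V = 305.18 µV.

305.18 µV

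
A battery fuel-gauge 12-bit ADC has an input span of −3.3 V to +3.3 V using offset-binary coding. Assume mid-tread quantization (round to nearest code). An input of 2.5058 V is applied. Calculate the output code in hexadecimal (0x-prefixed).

Full-scale span = 6.6 V; LSB = 6.6/2^12 = 1.611 mV.
(V_in − V_low)/LSB = (2.5058 − (−3.3)) / 0.00161133 = 3603.115.
Round → code 3603.
In hexadecimal (0x-prefixed): 0xE13.

code 0xE13 (decimal 3603)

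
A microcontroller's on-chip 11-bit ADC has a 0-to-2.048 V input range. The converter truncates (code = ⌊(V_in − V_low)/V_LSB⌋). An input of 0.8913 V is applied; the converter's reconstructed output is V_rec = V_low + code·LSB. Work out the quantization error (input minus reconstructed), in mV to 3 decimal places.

0.300 mV

One LSB is 2.048 V / 2048 = 1.000 mV.
(V_in − V_low)/LSB = (0.8913 − 0)/0.001 = 891.3000 → code 891 (floor).
V_rec = 0 + 891·0.001 = 0.891 V.
V_in − V_rec = 0.0003 V = 0.300 mV.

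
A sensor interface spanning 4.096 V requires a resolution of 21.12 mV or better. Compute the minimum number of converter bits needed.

Number of steps required ≥ 4.096 V / 21.12 mV = 193.94.
Need 2^N ≥ 193.94; 2^7 = 128, 2^8 = 256.
Minimum N = 8.

8 bits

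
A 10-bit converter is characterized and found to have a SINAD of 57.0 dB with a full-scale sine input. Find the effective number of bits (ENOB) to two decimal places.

9.18 bits

ENOB = (SINAD − 1.76) / 6.02 = (57.0 − 1.76)/6.02 = 9.176.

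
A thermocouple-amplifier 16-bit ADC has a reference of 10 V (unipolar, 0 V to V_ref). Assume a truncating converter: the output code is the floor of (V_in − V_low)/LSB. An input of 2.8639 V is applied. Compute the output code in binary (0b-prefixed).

code 0b100100101010000 (decimal 18768)

LSB = 10 V / 65536 = 152.59 µV.
(2.8639 − 0) / 0.000152588 = 18768.855 LSBs.
⌊·⌋(18768.855) = 18768.
In binary (0b-prefixed): 0b100100101010000.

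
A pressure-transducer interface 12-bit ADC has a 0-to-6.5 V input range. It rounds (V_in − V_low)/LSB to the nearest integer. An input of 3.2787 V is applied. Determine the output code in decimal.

code 2066

Full-scale span = 6.5 V; LSB = 6.5/2^12 = 1.587 mV.
(V_in − V_low)/LSB = (3.2787 − 0) / 0.00158691 = 2066.085.
Round → code 2066.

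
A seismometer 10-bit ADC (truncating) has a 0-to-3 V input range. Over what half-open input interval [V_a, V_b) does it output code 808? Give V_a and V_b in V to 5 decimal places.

LSB = 3/2^10 = 2.930 mV.
V_a = V_low + 808·LSB = 2.36719 V; V_b = V_low + 809·LSB = 2.37012 V.

[2.36719 V, 2.37012 V)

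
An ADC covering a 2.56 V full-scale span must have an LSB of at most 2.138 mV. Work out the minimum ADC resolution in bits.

Number of steps required ≥ 2.56 V / 2.138 mV = 1197.38.
Need 2^N ≥ 1197.38; 2^10 = 1024, 2^11 = 2048.
Minimum N = 11.

11 bits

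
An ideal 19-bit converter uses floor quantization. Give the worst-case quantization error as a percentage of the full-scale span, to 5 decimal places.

0.00019 %

Truncating → worst-case error = 1 LSB = V_FS/2^19, so 100/524288 = 0.000190735 % of full scale.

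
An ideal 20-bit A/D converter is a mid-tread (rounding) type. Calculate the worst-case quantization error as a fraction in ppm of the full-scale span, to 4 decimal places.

Rounding → worst-case error = ½ LSB = V_FS/2^21, so 1e+06/2097152 = 0.476837 ppm of full scale.

0.4768 ppm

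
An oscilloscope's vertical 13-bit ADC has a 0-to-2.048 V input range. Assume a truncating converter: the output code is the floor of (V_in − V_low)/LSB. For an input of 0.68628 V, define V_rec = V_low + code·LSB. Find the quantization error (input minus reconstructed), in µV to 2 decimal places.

30.00 µV

Step size: 2.048 V ÷ 2^13 = 250.00 µV.
(V_in − V_low)/LSB = (0.68628 − 0)/0.00025 = 2745.1200 → code 2745 (floor).
Reconstructed: 0.68625 V.
V_in − V_rec = 3e-05 V = 30.00 µV.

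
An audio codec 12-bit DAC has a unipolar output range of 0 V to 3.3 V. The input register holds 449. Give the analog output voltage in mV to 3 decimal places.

LSB = 3.3 V / 2^12 = 0.806 mV.
V_out = 0 + 449 × 0.000805664 V = 0.361743 V.
= 361.743 mV.

361.743 mV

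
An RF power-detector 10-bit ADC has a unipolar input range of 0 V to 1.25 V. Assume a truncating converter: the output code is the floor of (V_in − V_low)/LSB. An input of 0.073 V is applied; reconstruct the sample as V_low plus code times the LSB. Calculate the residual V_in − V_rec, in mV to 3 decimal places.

0.979 mV

LSB = 1.25/2^10 = 1.221 mV.
(V_in − V_low)/LSB = (0.073 − 0)/0.0012207 = 59.8016 → code 59 (floor).
Reconstructed: 0.072021484 V.
Difference: 0.000978516 V → 0.979 mV.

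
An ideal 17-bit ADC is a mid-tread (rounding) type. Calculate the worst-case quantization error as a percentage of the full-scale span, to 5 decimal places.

Rounding → worst-case error = ½ LSB = V_FS/2^18, so 100/262144 = 0.00038147 % of full scale.

0.00038 %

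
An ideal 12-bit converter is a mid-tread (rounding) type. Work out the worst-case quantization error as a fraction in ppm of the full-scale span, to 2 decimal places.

Rounding → worst-case error = ½ LSB = V_FS/2^13, so 1e+06/8192 = 122.07 ppm of full scale.

122.07 ppm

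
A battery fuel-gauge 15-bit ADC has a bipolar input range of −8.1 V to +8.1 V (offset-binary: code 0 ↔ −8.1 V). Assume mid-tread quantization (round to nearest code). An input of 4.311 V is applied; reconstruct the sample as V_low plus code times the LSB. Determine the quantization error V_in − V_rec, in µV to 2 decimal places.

-35.16 µV

Step size: 16.2 V ÷ 2^15 = 494.38 µV.
(V_in − V_low)/LSB = (4.311 − (−8.1))/0.000494385 = 25103.9289 → code 25104 (round).
Code 25104 maps back to (−8.1) + 25104×0.000494385 V = 4.3110352 V.
Difference: -3.51562e-05 V → -35.16 µV.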